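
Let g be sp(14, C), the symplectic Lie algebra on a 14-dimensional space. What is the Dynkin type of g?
This is sp(14), which has dimension 14(14+1)/2 = 105 and rank 14/2 = 7. In the classification of classical Lie algebras, the symplectic algebra sp(2n) has type C_n; here n = 7, so the Dynkin diagram is a chain of 7 nodes with a double edge at one end; the terminal node there is the unique long simple root (C_7). Hence the type is C_7.

C_7 (sp(14))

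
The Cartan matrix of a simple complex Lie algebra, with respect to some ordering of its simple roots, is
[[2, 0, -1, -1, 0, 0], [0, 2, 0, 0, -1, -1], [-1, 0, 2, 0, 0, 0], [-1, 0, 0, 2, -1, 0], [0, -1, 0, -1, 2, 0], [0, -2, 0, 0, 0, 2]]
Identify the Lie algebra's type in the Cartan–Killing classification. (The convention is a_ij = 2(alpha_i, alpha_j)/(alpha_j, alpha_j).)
C6

The matrix has rank 6 with 2's on the diagonal. Reading the off-diagonal entries as Dynkin edges (a single edge where a_ij = a_ji = -1; a double or triple edge where a_ij * a_ji = 2 or 3), the diagram is a chain of 6 nodes with a double edge at one end; the terminal node there is the unique long simple root (C_6). One simple-root ordering that puts it in standard form is (alpha_3, alpha_1, alpha_4, alpha_5, alpha_2, alpha_6). So the algebra is type C_6, i.e. sp(12).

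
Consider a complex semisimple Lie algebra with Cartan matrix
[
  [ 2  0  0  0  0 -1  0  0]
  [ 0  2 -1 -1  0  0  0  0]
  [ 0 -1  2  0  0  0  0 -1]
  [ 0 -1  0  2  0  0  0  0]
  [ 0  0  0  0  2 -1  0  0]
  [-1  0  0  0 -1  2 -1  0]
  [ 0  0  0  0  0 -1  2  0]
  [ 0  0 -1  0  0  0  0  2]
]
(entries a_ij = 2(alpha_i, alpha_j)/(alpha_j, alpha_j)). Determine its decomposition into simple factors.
The diagram associated to this matrix has two connected components: the simple roots {alpha_2, alpha_3, alpha_4, alpha_8} form a chain of 4 nodes with single edges (A_4), and {alpha_1, alpha_5, alpha_6, alpha_7} form a chain of 2 nodes with a fork of two nodes at one end (D_4). A semisimple Lie algebra decomposes uniquely as the direct sum of simple ideals, one per connected component of its Dynkin diagram, so g ≅ A_4 ⊕ D_4 (dimension 24 + 28 = 52).

A4 ⊕ D4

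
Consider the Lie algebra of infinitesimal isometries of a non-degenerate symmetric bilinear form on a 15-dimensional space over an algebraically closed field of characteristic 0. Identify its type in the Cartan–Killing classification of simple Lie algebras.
B7

This is so(15) with 15 odd, which has dimension 15(15-1)/2 = 105 and rank (15-1)/2 = 7. In the classification of classical Lie algebras, the orthogonal algebra so(2n+1) in an odd number of variables has type B_n; here n = 7, so the Dynkin diagram is a chain of 7 nodes with a double edge at one end; the terminal node there is the unique short simple root (B_7). Hence the type is B_7.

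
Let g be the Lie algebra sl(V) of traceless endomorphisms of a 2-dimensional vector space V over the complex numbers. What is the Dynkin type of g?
A_1

This is sl(2), which has dimension 2^2 - 1 = 3 and rank 2 - 1 = 1 (a Cartan subalgebra is the diagonal traceless matrices). In the classification of classical Lie algebras, the special linear algebra sl(n+1) has type A_n; here n = 1, so the Dynkin diagram is a chain of 1 nodes with single edges (A_1). Hence the type is A_1.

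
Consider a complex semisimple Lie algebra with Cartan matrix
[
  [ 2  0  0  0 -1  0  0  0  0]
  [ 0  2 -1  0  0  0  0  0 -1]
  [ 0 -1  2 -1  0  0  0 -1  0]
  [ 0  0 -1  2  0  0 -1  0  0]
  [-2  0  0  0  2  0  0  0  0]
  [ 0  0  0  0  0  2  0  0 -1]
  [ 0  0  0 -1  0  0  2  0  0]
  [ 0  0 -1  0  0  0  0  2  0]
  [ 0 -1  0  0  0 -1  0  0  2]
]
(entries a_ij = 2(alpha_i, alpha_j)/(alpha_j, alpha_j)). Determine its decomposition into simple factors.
B_2 (so(5)) + E_7

The diagram associated to this matrix has two connected components: the simple roots {alpha_1, alpha_5} form a chain of 2 nodes with a double edge at one end; the terminal node there is the unique short simple root (B_2), and {alpha_2, alpha_3, alpha_4, alpha_6, alpha_7, alpha_8, alpha_9} form a chain of 6 nodes with one extra node attached to the third node from one end (E_7). A semisimple Lie algebra decomposes uniquely as the direct sum of simple ideals, one per connected component of its Dynkin diagram, so g ≅ B_2 ⊕ E_7 (dimension 10 + 133 = 143).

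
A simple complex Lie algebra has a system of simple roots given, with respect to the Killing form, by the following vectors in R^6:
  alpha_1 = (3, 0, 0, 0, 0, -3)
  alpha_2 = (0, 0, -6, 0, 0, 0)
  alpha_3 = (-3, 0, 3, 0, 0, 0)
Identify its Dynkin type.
C3

Compute the Cartan integers a_ij = 2(alpha_i, alpha_j)/(alpha_j, alpha_j); the resulting 3x3 Cartan matrix is
[[2, 0, -1], [0, 2, -2], [-1, -1, 2]].
The roots have two lengths (squared-length ratio 2:1); the short ones are alpha_{1,3}. The associated Dynkin diagram is a chain of 3 nodes with a double edge at one end; the terminal node there is the unique long simple root (C_3), so the type is C_3 (the algebra sp(6)).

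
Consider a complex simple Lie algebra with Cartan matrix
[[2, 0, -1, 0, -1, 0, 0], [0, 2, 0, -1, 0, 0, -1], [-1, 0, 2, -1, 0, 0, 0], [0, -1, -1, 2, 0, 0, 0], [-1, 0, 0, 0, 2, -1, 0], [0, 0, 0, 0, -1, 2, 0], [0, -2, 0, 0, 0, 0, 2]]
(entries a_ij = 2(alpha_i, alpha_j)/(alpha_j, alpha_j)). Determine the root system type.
type C_7

The matrix has rank 7 with 2's on the diagonal. Reading the off-diagonal entries as Dynkin edges (a single edge where a_ij = a_ji = -1; a double or triple edge where a_ij * a_ji = 2 or 3), the diagram is a chain of 7 nodes with a double edge at one end; the terminal node there is the unique long simple root (C_7). One simple-root ordering that puts it in standard form is (alpha_6, alpha_5, alpha_1, alpha_3, alpha_4, alpha_2, alpha_7). So the algebra is type C_7, i.e. sp(14).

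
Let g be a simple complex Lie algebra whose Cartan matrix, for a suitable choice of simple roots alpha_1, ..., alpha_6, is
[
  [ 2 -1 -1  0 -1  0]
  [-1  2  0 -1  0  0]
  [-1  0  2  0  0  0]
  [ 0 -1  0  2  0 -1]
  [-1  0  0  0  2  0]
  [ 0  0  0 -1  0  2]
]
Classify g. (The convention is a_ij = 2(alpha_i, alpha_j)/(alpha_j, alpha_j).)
The matrix has rank 6 with 2's on the diagonal. Reading the off-diagonal entries as Dynkin edges (a single edge where a_ij = a_ji = -1; a double or triple edge where a_ij * a_ji = 2 or 3), the diagram is a chain of 4 nodes with a fork of two nodes at one end (D_6). One simple-root ordering that puts it in standard form is (alpha_6, alpha_4, alpha_2, alpha_1, alpha_5, alpha_3). So the algebra is type D_6, i.e. so(12).

D_6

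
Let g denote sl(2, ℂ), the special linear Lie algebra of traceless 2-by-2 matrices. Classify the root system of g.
This is sl(2), which has dimension 2^2 - 1 = 3 and rank 2 - 1 = 1 (a Cartan subalgebra is the diagonal traceless matrices). In the classification of classical Lie algebras, the special linear algebra sl(n+1) has type A_n; here n = 1, so the Dynkin diagram is a chain of 1 nodes with single edges (A_1). Hence the type is A_1.

A1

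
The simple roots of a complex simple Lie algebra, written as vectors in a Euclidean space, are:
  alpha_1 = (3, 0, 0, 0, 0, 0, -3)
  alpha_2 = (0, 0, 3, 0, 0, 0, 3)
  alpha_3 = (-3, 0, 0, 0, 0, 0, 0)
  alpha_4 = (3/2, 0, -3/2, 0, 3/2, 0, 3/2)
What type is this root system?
F_4

Compute the Cartan integers a_ij = 2(alpha_i, alpha_j)/(alpha_j, alpha_j); the resulting 4x4 Cartan matrix is
[[2, -1, -2, 0], [-1, 2, 0, 0], [-1, 0, 2, -1], [0, 0, -1, 2]].
The roots have two lengths (squared-length ratio 2:1); the short ones are alpha_{3,4}. The associated Dynkin diagram is a chain of 4 nodes with a double edge between the middle two (F_4), so the type is F_4.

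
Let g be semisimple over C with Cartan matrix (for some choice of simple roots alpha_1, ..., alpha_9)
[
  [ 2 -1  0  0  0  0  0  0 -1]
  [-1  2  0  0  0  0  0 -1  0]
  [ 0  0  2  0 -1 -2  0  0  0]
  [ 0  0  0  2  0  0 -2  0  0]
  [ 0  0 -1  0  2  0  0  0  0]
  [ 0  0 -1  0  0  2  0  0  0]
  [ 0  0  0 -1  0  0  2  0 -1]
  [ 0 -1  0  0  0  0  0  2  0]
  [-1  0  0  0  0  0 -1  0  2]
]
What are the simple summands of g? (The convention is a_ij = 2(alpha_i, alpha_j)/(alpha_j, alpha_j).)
The diagram associated to this matrix has two connected components: the simple roots {alpha_3, alpha_5, alpha_6} form a chain of 3 nodes with a double edge at one end; the terminal node there is the unique short simple root (B_3), and {alpha_1, alpha_2, alpha_4, alpha_7, alpha_8, alpha_9} form a chain of 6 nodes with a double edge at one end; the terminal node there is the unique long simple root (C_6). A semisimple Lie algebra decomposes uniquely as the direct sum of simple ideals, one per connected component of its Dynkin diagram, so g ≅ B_3 ⊕ C_6 (dimension 21 + 78 = 99).

B_3 ⊕ C_6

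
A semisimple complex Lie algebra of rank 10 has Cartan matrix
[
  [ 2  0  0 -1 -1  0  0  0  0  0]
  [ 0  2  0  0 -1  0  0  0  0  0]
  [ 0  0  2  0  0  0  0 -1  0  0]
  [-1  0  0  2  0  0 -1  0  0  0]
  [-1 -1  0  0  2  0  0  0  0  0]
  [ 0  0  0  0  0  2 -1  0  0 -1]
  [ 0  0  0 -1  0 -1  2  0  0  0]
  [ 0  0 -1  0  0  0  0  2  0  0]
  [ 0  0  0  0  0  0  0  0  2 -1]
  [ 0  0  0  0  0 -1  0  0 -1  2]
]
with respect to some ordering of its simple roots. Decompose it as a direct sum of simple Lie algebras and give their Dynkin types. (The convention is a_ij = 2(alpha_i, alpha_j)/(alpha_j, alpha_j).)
The diagram associated to this matrix has two connected components: the simple roots {alpha_3, alpha_8} form a chain of 2 nodes with single edges (A_2), and {alpha_1, alpha_2, alpha_4, alpha_5, alpha_6, alpha_7, alpha_9, alpha_10} form a chain of 8 nodes with single edges (A_8). A semisimple Lie algebra decomposes uniquely as the direct sum of simple ideals, one per connected component of its Dynkin diagram, so g ≅ A_2 ⊕ A_8 (dimension 8 + 80 = 88).

A_2 (sl(3)) + A_8 (sl(9))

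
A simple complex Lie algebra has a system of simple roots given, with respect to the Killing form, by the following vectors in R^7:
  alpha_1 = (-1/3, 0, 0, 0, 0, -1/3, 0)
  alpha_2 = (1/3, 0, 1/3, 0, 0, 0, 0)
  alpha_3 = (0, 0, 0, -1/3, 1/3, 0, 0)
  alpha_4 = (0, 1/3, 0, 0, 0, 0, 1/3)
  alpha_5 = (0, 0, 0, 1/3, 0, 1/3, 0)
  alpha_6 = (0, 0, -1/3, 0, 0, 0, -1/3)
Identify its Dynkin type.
A_6

Compute the Cartan integers a_ij = 2(alpha_i, alpha_j)/(alpha_j, alpha_j); the resulting 6x6 Cartan matrix is
[[2, -1, 0, 0, -1, 0], [-1, 2, 0, 0, 0, -1], [0, 0, 2, 0, -1, 0], [0, 0, 0, 2, 0, -1], [-1, 0, -1, 0, 2, 0], [0, -1, 0, -1, 0, 2]].
All simple roots have the same length, so the diagram is simply laced. The associated Dynkin diagram is a chain of 6 nodes with single edges (A_6), so the type is A_6 (the algebra sl(7)).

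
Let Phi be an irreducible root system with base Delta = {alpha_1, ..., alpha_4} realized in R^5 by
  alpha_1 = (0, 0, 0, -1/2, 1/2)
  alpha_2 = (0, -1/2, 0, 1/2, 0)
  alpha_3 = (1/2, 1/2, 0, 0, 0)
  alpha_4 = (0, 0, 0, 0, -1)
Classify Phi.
C_4 (sp(8))

Compute the Cartan integers a_ij = 2(alpha_i, alpha_j)/(alpha_j, alpha_j); the resulting 4x4 Cartan matrix is
[[2, -1, 0, -1], [-1, 2, -1, 0], [0, -1, 2, 0], [-2, 0, 0, 2]].
The roots have two lengths (squared-length ratio 2:1); the short ones are alpha_{1,2,3}. The associated Dynkin diagram is a chain of 4 nodes with a double edge at one end; the terminal node there is the unique long simple root (C_4), so the type is C_4 (the algebra sp(8)).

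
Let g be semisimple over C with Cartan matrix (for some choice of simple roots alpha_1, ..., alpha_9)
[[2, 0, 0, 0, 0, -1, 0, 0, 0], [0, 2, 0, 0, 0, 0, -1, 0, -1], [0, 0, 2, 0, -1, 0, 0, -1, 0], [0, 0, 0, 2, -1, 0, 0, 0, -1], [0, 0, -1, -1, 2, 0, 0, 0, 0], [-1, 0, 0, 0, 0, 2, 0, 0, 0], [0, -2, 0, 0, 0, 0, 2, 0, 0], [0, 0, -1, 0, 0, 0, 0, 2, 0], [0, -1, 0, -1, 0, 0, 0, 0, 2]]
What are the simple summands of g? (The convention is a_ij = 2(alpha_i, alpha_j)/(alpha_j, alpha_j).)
The diagram associated to this matrix has two connected components: the simple roots {alpha_1, alpha_6} form a chain of 2 nodes with single edges (A_2), and {alpha_2, alpha_3, alpha_4, alpha_5, alpha_7, alpha_8, alpha_9} form a chain of 7 nodes with a double edge at one end; the terminal node there is the unique long simple root (C_7). A semisimple Lie algebra decomposes uniquely as the direct sum of simple ideals, one per connected component of its Dynkin diagram, so g ≅ A_2 ⊕ C_7 (dimension 8 + 105 = 113).

type A_2 ⊕ type C_7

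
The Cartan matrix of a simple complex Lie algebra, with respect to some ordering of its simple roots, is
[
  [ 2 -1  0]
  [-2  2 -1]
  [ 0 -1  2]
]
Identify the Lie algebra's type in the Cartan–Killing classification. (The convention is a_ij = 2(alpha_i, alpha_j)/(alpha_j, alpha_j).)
B_3 (so(7))

The matrix has rank 3 with 2's on the diagonal. Reading the off-diagonal entries as Dynkin edges (a single edge where a_ij = a_ji = -1; a double or triple edge where a_ij * a_ji = 2 or 3), the diagram is a chain of 3 nodes with a double edge at one end; the terminal node there is the unique short simple root (B_3). One simple-root ordering that puts it in standard form is (alpha_3, alpha_2, alpha_1). So the algebra is type B_3, i.e. so(7).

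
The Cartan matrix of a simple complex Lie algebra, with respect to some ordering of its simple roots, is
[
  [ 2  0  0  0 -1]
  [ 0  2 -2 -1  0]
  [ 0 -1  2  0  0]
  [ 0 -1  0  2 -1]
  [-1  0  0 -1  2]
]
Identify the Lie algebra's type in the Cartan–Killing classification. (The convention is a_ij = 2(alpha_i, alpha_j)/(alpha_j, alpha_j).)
B_5

The matrix has rank 5 with 2's on the diagonal. Reading the off-diagonal entries as Dynkin edges (a single edge where a_ij = a_ji = -1; a double or triple edge where a_ij * a_ji = 2 or 3), the diagram is a chain of 5 nodes with a double edge at one end; the terminal node there is the unique short simple root (B_5). One simple-root ordering that puts it in standard form is (alpha_1, alpha_5, alpha_4, alpha_2, alpha_3). So the algebra is type B_5, i.e. so(11).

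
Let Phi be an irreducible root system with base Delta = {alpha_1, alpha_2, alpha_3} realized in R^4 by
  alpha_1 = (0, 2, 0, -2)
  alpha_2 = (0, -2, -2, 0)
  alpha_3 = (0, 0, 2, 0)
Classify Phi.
Compute the Cartan integers a_ij = 2(alpha_i, alpha_j)/(alpha_j, alpha_j); the resulting 3x3 Cartan matrix is
[[2, -1, 0], [-1, 2, -2], [0, -1, 2]].
The roots have two lengths (squared-length ratio 2:1); the short ones are alpha_{3}. The associated Dynkin diagram is a chain of 3 nodes with a double edge at one end; the terminal node there is the unique short simple root (B_3), so the type is B_3 (the algebra so(7)).

B_3 (so(7))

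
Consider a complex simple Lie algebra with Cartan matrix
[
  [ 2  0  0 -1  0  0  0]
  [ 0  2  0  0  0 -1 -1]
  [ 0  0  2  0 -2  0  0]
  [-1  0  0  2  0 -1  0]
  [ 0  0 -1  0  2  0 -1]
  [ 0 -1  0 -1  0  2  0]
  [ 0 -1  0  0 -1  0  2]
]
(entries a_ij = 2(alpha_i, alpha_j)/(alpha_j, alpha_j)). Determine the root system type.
The matrix has rank 7 with 2's on the diagonal. Reading the off-diagonal entries as Dynkin edges (a single edge where a_ij = a_ji = -1; a double or triple edge where a_ij * a_ji = 2 or 3), the diagram is a chain of 7 nodes with a double edge at one end; the terminal node there is the unique long simple root (C_7). One simple-root ordering that puts it in standard form is (alpha_1, alpha_4, alpha_6, alpha_2, alpha_7, alpha_5, alpha_3). So the algebra is type C_7, i.e. sp(14).

C7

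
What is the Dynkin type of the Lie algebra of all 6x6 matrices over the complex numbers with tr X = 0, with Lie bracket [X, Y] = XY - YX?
A5

This is sl(6), which has dimension 6^2 - 1 = 35 and rank 6 - 1 = 5 (a Cartan subalgebra is the diagonal traceless matrices). In the classification of classical Lie algebras, the special linear algebra sl(n+1) has type A_n; here n = 5, so the Dynkin diagram is a chain of 5 nodes with single edges (A_5). Hence the type is A_5.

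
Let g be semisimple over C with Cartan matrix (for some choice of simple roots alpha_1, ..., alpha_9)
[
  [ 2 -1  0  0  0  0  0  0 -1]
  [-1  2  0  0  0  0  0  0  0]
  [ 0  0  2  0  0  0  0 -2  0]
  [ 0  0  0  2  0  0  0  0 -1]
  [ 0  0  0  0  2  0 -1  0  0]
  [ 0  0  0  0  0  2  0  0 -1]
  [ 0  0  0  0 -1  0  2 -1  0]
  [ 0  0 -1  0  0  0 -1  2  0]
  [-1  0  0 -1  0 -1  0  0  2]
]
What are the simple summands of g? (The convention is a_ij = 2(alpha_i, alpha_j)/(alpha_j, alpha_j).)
The diagram associated to this matrix has two connected components: the simple roots {alpha_3, alpha_5, alpha_7, alpha_8} form a chain of 4 nodes with a double edge at one end; the terminal node there is the unique long simple root (C_4), and {alpha_1, alpha_2, alpha_4, alpha_6, alpha_9} form a chain of 3 nodes with a fork of two nodes at one end (D_5). A semisimple Lie algebra decomposes uniquely as the direct sum of simple ideals, one per connected component of its Dynkin diagram, so g ≅ C_4 ⊕ D_5 (dimension 36 + 45 = 81).

type C_4 + type D_5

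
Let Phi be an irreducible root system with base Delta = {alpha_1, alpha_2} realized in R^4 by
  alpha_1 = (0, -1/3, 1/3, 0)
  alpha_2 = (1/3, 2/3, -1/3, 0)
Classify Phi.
type G_2

Compute the Cartan integers a_ij = 2(alpha_i, alpha_j)/(alpha_j, alpha_j); the resulting 2x2 Cartan matrix is
[[2, -1], [-3, 2]].
The roots have two lengths (squared-length ratio 3:1); the short ones are alpha_{1}. The associated Dynkin diagram is two nodes joined by a triple edge (G_2), so the type is G_2.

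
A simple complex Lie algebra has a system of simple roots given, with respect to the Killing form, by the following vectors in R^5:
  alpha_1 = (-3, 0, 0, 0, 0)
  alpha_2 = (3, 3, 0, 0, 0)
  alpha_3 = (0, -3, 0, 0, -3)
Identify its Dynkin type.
B3

Compute the Cartan integers a_ij = 2(alpha_i, alpha_j)/(alpha_j, alpha_j); the resulting 3x3 Cartan matrix is
[[2, -1, 0], [-2, 2, -1], [0, -1, 2]].
The roots have two lengths (squared-length ratio 2:1); the short ones are alpha_{1}. The associated Dynkin diagram is a chain of 3 nodes with a double edge at one end; the terminal node there is the unique short simple root (B_3), so the type is B_3 (the algebra so(7)).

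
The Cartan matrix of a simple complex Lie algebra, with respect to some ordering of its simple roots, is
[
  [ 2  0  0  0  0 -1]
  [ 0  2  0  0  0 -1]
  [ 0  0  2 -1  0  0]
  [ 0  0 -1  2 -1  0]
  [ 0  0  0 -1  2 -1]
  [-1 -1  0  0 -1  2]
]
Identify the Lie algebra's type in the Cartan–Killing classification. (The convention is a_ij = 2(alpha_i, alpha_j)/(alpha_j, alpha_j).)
type D_6

The matrix has rank 6 with 2's on the diagonal. Reading the off-diagonal entries as Dynkin edges (a single edge where a_ij = a_ji = -1; a double or triple edge where a_ij * a_ji = 2 or 3), the diagram is a chain of 4 nodes with a fork of two nodes at one end (D_6). One simple-root ordering that puts it in standard form is (alpha_3, alpha_4, alpha_5, alpha_6, alpha_2, alpha_1). So the algebra is type D_6, i.e. so(12).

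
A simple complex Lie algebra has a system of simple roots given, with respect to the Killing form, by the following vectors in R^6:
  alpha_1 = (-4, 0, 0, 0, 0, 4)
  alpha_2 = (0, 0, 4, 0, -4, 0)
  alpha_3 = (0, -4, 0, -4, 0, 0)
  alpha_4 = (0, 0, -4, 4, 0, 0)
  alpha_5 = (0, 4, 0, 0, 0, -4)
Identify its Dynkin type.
Compute the Cartan integers a_ij = 2(alpha_i, alpha_j)/(alpha_j, alpha_j); the resulting 5x5 Cartan matrix is
[[2, 0, 0, 0, -1], [0, 2, 0, -1, 0], [0, 0, 2, -1, -1], [0, -1, -1, 2, 0], [-1, 0, -1, 0, 2]].
All simple roots have the same length, so the diagram is simply laced. The associated Dynkin diagram is a chain of 5 nodes with single edges (A_5), so the type is A_5 (the algebra sl(6)).

A_5 (sl(6))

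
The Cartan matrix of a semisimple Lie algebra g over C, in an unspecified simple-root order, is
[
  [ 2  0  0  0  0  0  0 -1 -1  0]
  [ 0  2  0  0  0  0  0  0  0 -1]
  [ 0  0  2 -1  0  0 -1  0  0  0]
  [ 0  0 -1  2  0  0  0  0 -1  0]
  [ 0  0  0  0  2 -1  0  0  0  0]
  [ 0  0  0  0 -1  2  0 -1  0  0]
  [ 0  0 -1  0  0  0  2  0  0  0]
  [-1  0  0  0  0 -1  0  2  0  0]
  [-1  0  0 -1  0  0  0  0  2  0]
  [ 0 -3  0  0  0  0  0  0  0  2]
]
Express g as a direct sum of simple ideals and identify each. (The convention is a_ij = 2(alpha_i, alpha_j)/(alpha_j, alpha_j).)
A8 ⊕ G2

The diagram associated to this matrix has two connected components: the simple roots {alpha_1, alpha_3, alpha_4, alpha_5, alpha_6, alpha_7, alpha_8, alpha_9} form a chain of 8 nodes with single edges (A_8), and {alpha_2, alpha_10} form two nodes joined by a triple edge (G_2). A semisimple Lie algebra decomposes uniquely as the direct sum of simple ideals, one per connected component of its Dynkin diagram, so g ≅ A_8 ⊕ G_2 (dimension 80 + 14 = 94).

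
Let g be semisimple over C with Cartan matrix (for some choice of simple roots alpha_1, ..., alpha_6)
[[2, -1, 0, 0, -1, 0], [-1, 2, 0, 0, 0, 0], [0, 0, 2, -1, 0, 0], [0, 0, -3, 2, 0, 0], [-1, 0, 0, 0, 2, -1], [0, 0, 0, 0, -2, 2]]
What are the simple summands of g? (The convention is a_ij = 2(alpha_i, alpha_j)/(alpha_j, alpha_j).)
type C_4 ⊕ type G_2

The diagram associated to this matrix has two connected components: the simple roots {alpha_1, alpha_2, alpha_5, alpha_6} form a chain of 4 nodes with a double edge at one end; the terminal node there is the unique long simple root (C_4), and {alpha_3, alpha_4} form two nodes joined by a triple edge (G_2). A semisimple Lie algebra decomposes uniquely as the direct sum of simple ideals, one per connected component of its Dynkin diagram, so g ≅ C_4 ⊕ G_2 (dimension 36 + 14 = 50).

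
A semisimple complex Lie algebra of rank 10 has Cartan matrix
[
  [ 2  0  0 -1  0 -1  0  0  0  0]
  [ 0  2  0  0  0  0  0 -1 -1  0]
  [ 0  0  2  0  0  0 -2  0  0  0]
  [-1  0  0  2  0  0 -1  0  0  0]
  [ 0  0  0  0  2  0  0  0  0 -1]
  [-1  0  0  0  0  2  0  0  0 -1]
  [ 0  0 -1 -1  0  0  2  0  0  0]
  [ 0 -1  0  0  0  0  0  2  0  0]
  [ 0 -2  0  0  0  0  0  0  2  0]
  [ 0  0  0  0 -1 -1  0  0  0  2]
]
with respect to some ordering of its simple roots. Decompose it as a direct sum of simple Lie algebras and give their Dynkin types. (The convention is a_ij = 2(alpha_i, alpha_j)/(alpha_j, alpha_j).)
C_3 (sp(6)) ⊕ C_7 (sp(14))

The diagram associated to this matrix has two connected components: the simple roots {alpha_2, alpha_8, alpha_9} form a chain of 3 nodes with a double edge at one end; the terminal node there is the unique long simple root (C_3), and {alpha_1, alpha_3, alpha_4, alpha_5, alpha_6, alpha_7, alpha_10} form a chain of 7 nodes with a double edge at one end; the terminal node there is the unique long simple root (C_7). A semisimple Lie algebra decomposes uniquely as the direct sum of simple ideals, one per connected component of its Dynkin diagram, so g ≅ C_3 ⊕ C_7 (dimension 21 + 105 = 126).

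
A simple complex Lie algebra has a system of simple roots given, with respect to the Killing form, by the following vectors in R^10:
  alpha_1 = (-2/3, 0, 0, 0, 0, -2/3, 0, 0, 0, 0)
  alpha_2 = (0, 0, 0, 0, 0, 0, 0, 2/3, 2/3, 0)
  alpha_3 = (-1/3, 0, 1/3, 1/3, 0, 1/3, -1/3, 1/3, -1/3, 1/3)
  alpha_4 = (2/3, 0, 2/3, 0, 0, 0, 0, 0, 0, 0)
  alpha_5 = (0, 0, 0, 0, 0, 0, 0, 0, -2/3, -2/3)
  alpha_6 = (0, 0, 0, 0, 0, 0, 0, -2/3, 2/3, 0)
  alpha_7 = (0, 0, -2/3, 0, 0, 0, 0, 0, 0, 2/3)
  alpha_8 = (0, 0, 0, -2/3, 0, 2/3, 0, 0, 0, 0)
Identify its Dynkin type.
E8

Compute the Cartan integers a_ij = 2(alpha_i, alpha_j)/(alpha_j, alpha_j); the resulting 8x8 Cartan matrix is
[[2, 0, 0, -1, 0, 0, 0, -1], [0, 2, 0, 0, -1, 0, 0, 0], [0, 0, 2, 0, 0, -1, 0, 0], [-1, 0, 0, 2, 0, 0, -1, 0], [0, -1, 0, 0, 2, -1, -1, 0], [0, 0, -1, 0, -1, 2, 0, 0], [0, 0, 0, -1, -1, 0, 2, 0], [-1, 0, 0, 0, 0, 0, 0, 2]].
All simple roots have the same length, so the diagram is simply laced. The associated Dynkin diagram is a chain of 7 nodes with one extra node attached to the third node from one end (E_8), so the type is E_8.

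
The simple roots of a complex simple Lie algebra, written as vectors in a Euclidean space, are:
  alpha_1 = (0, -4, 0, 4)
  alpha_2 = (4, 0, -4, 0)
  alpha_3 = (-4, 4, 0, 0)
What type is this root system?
Compute the Cartan integers a_ij = 2(alpha_i, alpha_j)/(alpha_j, alpha_j); the resulting 3x3 Cartan matrix is
[[2, 0, -1], [0, 2, -1], [-1, -1, 2]].
All simple roots have the same length, so the diagram is simply laced. The associated Dynkin diagram is a chain of 3 nodes with single edges (A_3), so the type is A_3 (the algebra sl(4)).

A3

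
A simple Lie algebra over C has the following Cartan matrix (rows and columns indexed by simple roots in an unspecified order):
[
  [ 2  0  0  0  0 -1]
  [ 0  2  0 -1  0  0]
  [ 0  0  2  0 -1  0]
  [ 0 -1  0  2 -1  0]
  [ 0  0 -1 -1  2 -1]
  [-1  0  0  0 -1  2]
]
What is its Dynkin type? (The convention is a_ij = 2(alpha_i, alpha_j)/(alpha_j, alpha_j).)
E_6

The matrix has rank 6 with 2's on the diagonal. Reading the off-diagonal entries as Dynkin edges (a single edge where a_ij = a_ji = -1; a double or triple edge where a_ij * a_ji = 2 or 3), the diagram is a chain of 5 nodes with one extra node attached to the third node from one end (E_6). One simple-root ordering that puts it in standard form is (alpha_1, alpha_3, alpha_6, alpha_5, alpha_4, alpha_2). So the algebra is type E_6.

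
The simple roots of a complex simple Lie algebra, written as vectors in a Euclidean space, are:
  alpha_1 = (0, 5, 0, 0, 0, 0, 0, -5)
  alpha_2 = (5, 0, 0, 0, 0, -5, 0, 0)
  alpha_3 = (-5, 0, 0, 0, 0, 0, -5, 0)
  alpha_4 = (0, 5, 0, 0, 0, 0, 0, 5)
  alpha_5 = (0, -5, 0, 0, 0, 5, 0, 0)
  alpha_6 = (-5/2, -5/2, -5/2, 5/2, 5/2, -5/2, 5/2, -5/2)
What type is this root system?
E_6

Compute the Cartan integers a_ij = 2(alpha_i, alpha_j)/(alpha_j, alpha_j); the resulting 6x6 Cartan matrix is
[[2, 0, 0, 0, -1, 0], [0, 2, -1, 0, -1, 0], [0, -1, 2, 0, 0, 0], [0, 0, 0, 2, -1, -1], [-1, -1, 0, -1, 2, 0], [0, 0, 0, -1, 0, 2]].
All simple roots have the same length, so the diagram is simply laced. The associated Dynkin diagram is a chain of 5 nodes with one extra node attached to the third node from one end (E_6), so the type is E_6.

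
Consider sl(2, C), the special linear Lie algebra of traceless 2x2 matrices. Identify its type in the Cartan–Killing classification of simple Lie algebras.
A1

This is sl(2), which has dimension 2^2 - 1 = 3 and rank 2 - 1 = 1 (a Cartan subalgebra is the diagonal traceless matrices). In the classification of classical Lie algebras, the special linear algebra sl(n+1) has type A_n; here n = 1, so the Dynkin diagram is a chain of 1 nodes with single edges (A_1). Hence the type is A_1.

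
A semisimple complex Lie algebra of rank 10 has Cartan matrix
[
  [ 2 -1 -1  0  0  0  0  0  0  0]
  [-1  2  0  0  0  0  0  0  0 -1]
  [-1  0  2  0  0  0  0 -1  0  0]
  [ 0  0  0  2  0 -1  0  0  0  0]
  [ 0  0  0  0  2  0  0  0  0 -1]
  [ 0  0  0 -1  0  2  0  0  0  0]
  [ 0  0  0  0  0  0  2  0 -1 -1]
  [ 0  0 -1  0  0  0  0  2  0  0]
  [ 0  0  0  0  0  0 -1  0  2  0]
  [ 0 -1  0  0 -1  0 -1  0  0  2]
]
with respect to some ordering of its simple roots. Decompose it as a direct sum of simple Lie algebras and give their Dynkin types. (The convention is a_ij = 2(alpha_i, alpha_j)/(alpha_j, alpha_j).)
type A_2 + type E_8

The diagram associated to this matrix has two connected components: the simple roots {alpha_4, alpha_6} form a chain of 2 nodes with single edges (A_2), and {alpha_1, alpha_2, alpha_3, alpha_5, alpha_7, alpha_8, alpha_9, alpha_10} form a chain of 7 nodes with one extra node attached to the third node from one end (E_8). A semisimple Lie algebra decomposes uniquely as the direct sum of simple ideals, one per connected component of its Dynkin diagram, so g ≅ A_2 ⊕ E_8 (dimension 8 + 248 = 256).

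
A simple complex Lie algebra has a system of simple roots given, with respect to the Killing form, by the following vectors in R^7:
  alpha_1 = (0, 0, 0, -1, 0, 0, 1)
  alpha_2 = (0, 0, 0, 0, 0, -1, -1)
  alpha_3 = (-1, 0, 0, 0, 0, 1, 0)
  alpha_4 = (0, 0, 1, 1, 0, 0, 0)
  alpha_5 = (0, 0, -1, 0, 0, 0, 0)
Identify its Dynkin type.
Compute the Cartan integers a_ij = 2(alpha_i, alpha_j)/(alpha_j, alpha_j); the resulting 5x5 Cartan matrix is
[[2, -1, 0, -1, 0], [-1, 2, -1, 0, 0], [0, -1, 2, 0, 0], [-1, 0, 0, 2, -2], [0, 0, 0, -1, 2]].
The roots have two lengths (squared-length ratio 2:1); the short ones are alpha_{5}. The associated Dynkin diagram is a chain of 5 nodes with a double edge at one end; the terminal node there is the unique short simple root (B_5), so the type is B_5 (the algebra so(11)).

B_5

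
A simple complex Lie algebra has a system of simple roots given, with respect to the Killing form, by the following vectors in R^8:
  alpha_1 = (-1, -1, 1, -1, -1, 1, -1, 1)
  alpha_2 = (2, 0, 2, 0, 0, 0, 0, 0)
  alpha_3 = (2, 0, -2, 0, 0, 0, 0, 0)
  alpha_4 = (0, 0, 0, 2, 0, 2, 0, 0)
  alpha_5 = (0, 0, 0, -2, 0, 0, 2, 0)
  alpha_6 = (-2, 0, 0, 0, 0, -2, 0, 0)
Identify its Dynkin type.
Compute the Cartan integers a_ij = 2(alpha_i, alpha_j)/(alpha_j, alpha_j); the resulting 6x6 Cartan matrix is
[[2, 0, -1, 0, 0, 0], [0, 2, 0, 0, 0, -1], [-1, 0, 2, 0, 0, -1], [0, 0, 0, 2, -1, -1], [0, 0, 0, -1, 2, 0], [0, -1, -1, -1, 0, 2]].
All simple roots have the same length, so the diagram is simply laced. The associated Dynkin diagram is a chain of 5 nodes with one extra node attached to the third node from one end (E_6), so the type is E_6.

type E_6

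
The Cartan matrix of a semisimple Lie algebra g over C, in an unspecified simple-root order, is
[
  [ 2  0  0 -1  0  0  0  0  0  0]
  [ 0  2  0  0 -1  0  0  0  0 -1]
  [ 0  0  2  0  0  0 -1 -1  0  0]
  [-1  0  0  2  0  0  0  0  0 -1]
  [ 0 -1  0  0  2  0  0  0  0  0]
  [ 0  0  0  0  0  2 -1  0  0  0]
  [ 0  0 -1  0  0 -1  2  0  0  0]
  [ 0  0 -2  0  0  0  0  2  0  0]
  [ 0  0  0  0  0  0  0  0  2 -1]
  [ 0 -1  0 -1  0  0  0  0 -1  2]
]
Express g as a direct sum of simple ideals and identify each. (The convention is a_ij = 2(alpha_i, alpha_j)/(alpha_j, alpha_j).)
C_4 (sp(8)) ⊕ E_6

The diagram associated to this matrix has two connected components: the simple roots {alpha_3, alpha_6, alpha_7, alpha_8} form a chain of 4 nodes with a double edge at one end; the terminal node there is the unique long simple root (C_4), and {alpha_1, alpha_2, alpha_4, alpha_5, alpha_9, alpha_10} form a chain of 5 nodes with one extra node attached to the third node from one end (E_6). A semisimple Lie algebra decomposes uniquely as the direct sum of simple ideals, one per connected component of its Dynkin diagram, so g ≅ C_4 ⊕ E_6 (dimension 36 + 78 = 114).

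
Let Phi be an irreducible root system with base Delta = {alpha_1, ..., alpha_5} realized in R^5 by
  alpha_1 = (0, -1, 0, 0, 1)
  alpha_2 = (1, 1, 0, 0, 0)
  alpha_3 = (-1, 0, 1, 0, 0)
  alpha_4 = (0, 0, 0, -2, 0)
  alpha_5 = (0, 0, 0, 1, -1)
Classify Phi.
Compute the Cartan integers a_ij = 2(alpha_i, alpha_j)/(alpha_j, alpha_j); the resulting 5x5 Cartan matrix is
[[2, -1, 0, 0, -1], [-1, 2, -1, 0, 0], [0, -1, 2, 0, 0], [0, 0, 0, 2, -2], [-1, 0, 0, -1, 2]].
The roots have two lengths (squared-length ratio 2:1); the short ones are alpha_{1,2,3,5}. The associated Dynkin diagram is a chain of 5 nodes with a double edge at one end; the terminal node there is the unique long simple root (C_5), so the type is C_5 (the algebra sp(10)).

C_5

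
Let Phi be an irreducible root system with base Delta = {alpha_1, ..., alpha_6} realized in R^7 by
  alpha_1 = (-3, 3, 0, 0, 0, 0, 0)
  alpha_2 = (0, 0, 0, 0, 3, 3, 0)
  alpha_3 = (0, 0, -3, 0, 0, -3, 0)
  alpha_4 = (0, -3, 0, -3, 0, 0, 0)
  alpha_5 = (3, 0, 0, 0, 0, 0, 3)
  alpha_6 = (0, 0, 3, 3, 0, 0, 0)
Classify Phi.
type A_6

Compute the Cartan integers a_ij = 2(alpha_i, alpha_j)/(alpha_j, alpha_j); the resulting 6x6 Cartan matrix is
[[2, 0, 0, -1, -1, 0], [0, 2, -1, 0, 0, 0], [0, -1, 2, 0, 0, -1], [-1, 0, 0, 2, 0, -1], [-1, 0, 0, 0, 2, 0], [0, 0, -1, -1, 0, 2]].
All simple roots have the same length, so the diagram is simply laced. The associated Dynkin diagram is a chain of 6 nodes with single edges (A_6), so the type is A_6 (the algebra sl(7)).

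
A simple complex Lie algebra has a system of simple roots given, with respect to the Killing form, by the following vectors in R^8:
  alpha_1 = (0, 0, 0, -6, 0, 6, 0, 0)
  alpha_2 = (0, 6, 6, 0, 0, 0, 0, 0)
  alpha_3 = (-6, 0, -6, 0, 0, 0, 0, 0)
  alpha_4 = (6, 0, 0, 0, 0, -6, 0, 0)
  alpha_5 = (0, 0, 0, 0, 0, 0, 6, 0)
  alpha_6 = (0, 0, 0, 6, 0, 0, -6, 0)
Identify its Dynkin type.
Compute the Cartan integers a_ij = 2(alpha_i, alpha_j)/(alpha_j, alpha_j); the resulting 6x6 Cartan matrix is
[[2, 0, 0, -1, 0, -1], [0, 2, -1, 0, 0, 0], [0, -1, 2, -1, 0, 0], [-1, 0, -1, 2, 0, 0], [0, 0, 0, 0, 2, -1], [-1, 0, 0, 0, -2, 2]].
The roots have two lengths (squared-length ratio 2:1); the short ones are alpha_{5}. The associated Dynkin diagram is a chain of 6 nodes with a double edge at one end; the terminal node there is the unique short simple root (B_6), so the type is B_6 (the algebra so(13)).

B6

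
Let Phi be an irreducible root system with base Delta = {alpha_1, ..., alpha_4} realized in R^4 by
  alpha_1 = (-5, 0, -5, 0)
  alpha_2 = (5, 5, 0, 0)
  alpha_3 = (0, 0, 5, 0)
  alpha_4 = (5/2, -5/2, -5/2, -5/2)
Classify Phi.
Compute the Cartan integers a_ij = 2(alpha_i, alpha_j)/(alpha_j, alpha_j); the resulting 4x4 Cartan matrix is
[[2, -1, -2, 0], [-1, 2, 0, 0], [-1, 0, 2, -1], [0, 0, -1, 2]].
The roots have two lengths (squared-length ratio 2:1); the short ones are alpha_{3,4}. The associated Dynkin diagram is a chain of 4 nodes with a double edge between the middle two (F_4), so the type is F_4.

F4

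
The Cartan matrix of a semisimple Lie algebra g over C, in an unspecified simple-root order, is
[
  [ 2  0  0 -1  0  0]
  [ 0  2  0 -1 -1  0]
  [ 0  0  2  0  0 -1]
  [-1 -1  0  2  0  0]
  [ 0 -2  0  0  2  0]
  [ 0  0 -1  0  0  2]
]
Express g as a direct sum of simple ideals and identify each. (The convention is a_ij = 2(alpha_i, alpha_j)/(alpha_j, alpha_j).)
A_2 (sl(3)) + C_4 (sp(8))

The diagram associated to this matrix has two connected components: the simple roots {alpha_3, alpha_6} form a chain of 2 nodes with single edges (A_2), and {alpha_1, alpha_2, alpha_4, alpha_5} form a chain of 4 nodes with a double edge at one end; the terminal node there is the unique long simple root (C_4). A semisimple Lie algebra decomposes uniquely as the direct sum of simple ideals, one per connected component of its Dynkin diagram, so g ≅ A_2 ⊕ C_4 (dimension 8 + 36 = 44).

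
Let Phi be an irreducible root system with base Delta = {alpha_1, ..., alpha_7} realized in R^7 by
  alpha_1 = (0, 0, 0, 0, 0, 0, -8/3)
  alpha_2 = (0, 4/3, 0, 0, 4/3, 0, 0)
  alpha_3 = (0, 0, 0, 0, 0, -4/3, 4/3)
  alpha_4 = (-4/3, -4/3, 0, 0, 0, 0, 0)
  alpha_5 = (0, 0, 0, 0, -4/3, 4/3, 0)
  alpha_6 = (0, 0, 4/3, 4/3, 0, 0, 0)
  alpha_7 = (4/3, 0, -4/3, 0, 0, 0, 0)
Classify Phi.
Compute the Cartan integers a_ij = 2(alpha_i, alpha_j)/(alpha_j, alpha_j); the resulting 7x7 Cartan matrix is
[[2, 0, -2, 0, 0, 0, 0], [0, 2, 0, -1, -1, 0, 0], [-1, 0, 2, 0, -1, 0, 0], [0, -1, 0, 2, 0, 0, -1], [0, -1, -1, 0, 2, 0, 0], [0, 0, 0, 0, 0, 2, -1], [0, 0, 0, -1, 0, -1, 2]].
The roots have two lengths (squared-length ratio 2:1); the short ones are alpha_{2,3,4,5,6,7}. The associated Dynkin diagram is a chain of 7 nodes with a double edge at one end; the terminal node there is the unique long simple root (C_7), so the type is C_7 (the algebra sp(14)).

C_7 (sp(14))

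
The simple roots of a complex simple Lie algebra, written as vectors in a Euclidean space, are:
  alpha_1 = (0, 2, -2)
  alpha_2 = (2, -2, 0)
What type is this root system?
Compute the Cartan integers a_ij = 2(alpha_i, alpha_j)/(alpha_j, alpha_j); the resulting 2x2 Cartan matrix is
[[2, -1], [-1, 2]].
All simple roots have the same length, so the diagram is simply laced. The associated Dynkin diagram is a chain of 2 nodes with single edges (A_2), so the type is A_2 (the algebra sl(3)).

A2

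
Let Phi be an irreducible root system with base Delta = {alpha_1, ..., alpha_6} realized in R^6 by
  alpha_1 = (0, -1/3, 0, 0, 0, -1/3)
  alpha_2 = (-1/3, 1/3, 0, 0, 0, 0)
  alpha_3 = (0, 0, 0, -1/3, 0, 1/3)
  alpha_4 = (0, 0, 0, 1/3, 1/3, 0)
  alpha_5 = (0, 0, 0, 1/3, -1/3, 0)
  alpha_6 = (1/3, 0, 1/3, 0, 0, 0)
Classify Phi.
Compute the Cartan integers a_ij = 2(alpha_i, alpha_j)/(alpha_j, alpha_j); the resulting 6x6 Cartan matrix is
[[2, -1, -1, 0, 0, 0], [-1, 2, 0, 0, 0, -1], [-1, 0, 2, -1, -1, 0], [0, 0, -1, 2, 0, 0], [0, 0, -1, 0, 2, 0], [0, -1, 0, 0, 0, 2]].
All simple roots have the same length, so the diagram is simply laced. The associated Dynkin diagram is a chain of 4 nodes with a fork of two nodes at one end (D_6), so the type is D_6 (the algebra so(12)).

D6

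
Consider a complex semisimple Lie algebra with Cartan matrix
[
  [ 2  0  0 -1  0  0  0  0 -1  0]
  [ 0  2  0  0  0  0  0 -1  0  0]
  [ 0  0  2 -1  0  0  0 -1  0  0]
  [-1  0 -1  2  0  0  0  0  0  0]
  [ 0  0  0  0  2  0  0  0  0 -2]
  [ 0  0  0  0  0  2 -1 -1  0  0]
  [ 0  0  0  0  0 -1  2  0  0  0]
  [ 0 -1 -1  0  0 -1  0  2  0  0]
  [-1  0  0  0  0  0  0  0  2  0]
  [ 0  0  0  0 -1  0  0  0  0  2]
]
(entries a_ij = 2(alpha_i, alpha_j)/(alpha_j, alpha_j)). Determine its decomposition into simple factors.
type B_2 + type E_8

The diagram associated to this matrix has two connected components: the simple roots {alpha_5, alpha_10} form a chain of 2 nodes with a double edge at one end; the terminal node there is the unique short simple root (B_2), and {alpha_1, alpha_2, alpha_3, alpha_4, alpha_6, alpha_7, alpha_8, alpha_9} form a chain of 7 nodes with one extra node attached to the third node from one end (E_8). A semisimple Lie algebra decomposes uniquely as the direct sum of simple ideals, one per connected component of its Dynkin diagram, so g ≅ B_2 ⊕ E_8 (dimension 10 + 248 = 258).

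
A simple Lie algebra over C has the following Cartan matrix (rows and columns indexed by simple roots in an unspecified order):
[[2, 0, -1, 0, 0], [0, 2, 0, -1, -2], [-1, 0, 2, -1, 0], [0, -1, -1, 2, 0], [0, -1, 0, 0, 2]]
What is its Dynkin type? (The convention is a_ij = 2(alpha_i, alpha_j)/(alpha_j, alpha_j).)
type B_5

The matrix has rank 5 with 2's on the diagonal. Reading the off-diagonal entries as Dynkin edges (a single edge where a_ij = a_ji = -1; a double or triple edge where a_ij * a_ji = 2 or 3), the diagram is a chain of 5 nodes with a double edge at one end; the terminal node there is the unique short simple root (B_5). One simple-root ordering that puts it in standard form is (alpha_1, alpha_3, alpha_4, alpha_2, alpha_5). So the algebra is type B_5, i.e. so(11).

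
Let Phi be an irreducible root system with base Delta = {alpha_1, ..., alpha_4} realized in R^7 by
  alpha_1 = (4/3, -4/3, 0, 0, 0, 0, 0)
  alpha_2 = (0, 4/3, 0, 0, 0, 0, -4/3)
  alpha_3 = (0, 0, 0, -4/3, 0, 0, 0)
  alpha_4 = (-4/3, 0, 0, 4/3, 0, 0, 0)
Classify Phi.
B_4

Compute the Cartan integers a_ij = 2(alpha_i, alpha_j)/(alpha_j, alpha_j); the resulting 4x4 Cartan matrix is
[[2, -1, 0, -1], [-1, 2, 0, 0], [0, 0, 2, -1], [-1, 0, -2, 2]].
The roots have two lengths (squared-length ratio 2:1); the short ones are alpha_{3}. The associated Dynkin diagram is a chain of 4 nodes with a double edge at one end; the terminal node there is the unique short simple root (B_4), so the type is B_4 (the algebra so(9)).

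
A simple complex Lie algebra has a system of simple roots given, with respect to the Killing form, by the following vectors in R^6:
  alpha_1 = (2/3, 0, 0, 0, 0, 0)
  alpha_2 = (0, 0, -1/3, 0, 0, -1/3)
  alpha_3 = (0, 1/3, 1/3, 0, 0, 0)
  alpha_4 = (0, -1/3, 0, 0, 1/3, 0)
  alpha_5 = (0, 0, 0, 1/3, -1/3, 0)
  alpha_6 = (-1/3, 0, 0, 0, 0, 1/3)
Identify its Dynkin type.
type C_6

Compute the Cartan integers a_ij = 2(alpha_i, alpha_j)/(alpha_j, alpha_j); the resulting 6x6 Cartan matrix is
[[2, 0, 0, 0, 0, -2], [0, 2, -1, 0, 0, -1], [0, -1, 2, -1, 0, 0], [0, 0, -1, 2, -1, 0], [0, 0, 0, -1, 2, 0], [-1, -1, 0, 0, 0, 2]].
The roots have two lengths (squared-length ratio 2:1); the short ones are alpha_{2,3,4,5,6}. The associated Dynkin diagram is a chain of 6 nodes with a double edge at one end; the terminal node there is the unique long simple root (C_6), so the type is C_6 (the algebra sp(12)).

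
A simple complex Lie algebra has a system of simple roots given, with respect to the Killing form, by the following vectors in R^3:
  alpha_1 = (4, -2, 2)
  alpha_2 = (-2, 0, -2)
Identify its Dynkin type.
G_2

Compute the Cartan integers a_ij = 2(alpha_i, alpha_j)/(alpha_j, alpha_j); the resulting 2x2 Cartan matrix is
[[2, -3], [-1, 2]].
The roots have two lengths (squared-length ratio 3:1); the short ones are alpha_{2}. The associated Dynkin diagram is two nodes joined by a triple edge (G_2), so the type is G_2.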